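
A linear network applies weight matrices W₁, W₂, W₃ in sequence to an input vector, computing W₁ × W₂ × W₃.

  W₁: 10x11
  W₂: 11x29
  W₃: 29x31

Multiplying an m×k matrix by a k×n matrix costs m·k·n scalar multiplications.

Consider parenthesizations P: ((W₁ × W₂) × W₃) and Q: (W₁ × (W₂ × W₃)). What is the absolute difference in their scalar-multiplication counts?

Order P = ((W₁ × W₂) × W₃): (W₁ × W₂): 10×11 by 11×29 → 10×29, cost 10·11·29 = 3190; ((W₁ × W₂) × W₃): 10×29 by 29×31 → 10×31, cost 10·29·31 = 8990; cumulative 12180. Total 12180.
Order Q = (W₁ × (W₂ × W₃)): (W₂ × W₃): 11×29 by 29×31 → 11×31, cost 11·29·31 = 9889; (W₁ × (W₂ × W₃)): 10×11 by 11×31 → 10×31, cost 10·11·31 = 3410; cumulative 13299. Total 13299.
Difference: |12180 − 13299| = 1119.

1119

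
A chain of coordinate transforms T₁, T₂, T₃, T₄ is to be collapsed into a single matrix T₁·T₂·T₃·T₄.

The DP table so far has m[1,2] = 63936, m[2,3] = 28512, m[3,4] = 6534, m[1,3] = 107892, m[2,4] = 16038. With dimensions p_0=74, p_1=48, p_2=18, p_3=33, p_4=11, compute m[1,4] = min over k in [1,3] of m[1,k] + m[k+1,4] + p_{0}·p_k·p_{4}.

55110

m[1,4] = min over k∈[1,3] of m[1,k]+m[k+1,4]+p_{0}·p_k·p_{4}.
k=1: 0 + 16038 + 74·48·11 = 55110; k=2: 63936 + 6534 + 74·18·11 = 85122; k=3: 107892 + 0 + 74·33·11 = 134754.
Minimum: 55110 at k=1.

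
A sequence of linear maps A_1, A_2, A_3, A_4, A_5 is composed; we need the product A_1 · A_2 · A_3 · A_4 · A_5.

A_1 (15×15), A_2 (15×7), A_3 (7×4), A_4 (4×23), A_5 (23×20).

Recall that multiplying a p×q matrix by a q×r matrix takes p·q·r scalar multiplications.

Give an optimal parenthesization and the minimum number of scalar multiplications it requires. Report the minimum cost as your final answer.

4360

Adjacent pairs: A_1A_2 = 15·15·7 = 1575; A_2A_3 = 15·7·4 = 420; A_3A_4 = 7·4·23 = 644; A_4A_5 = 4·23·20 = 1840.
Length 3: A_1..A_3: k=1: 0+420+15·15·4=1320; k=2: 1575+0+15·7·4=1995 → min 1320 | A_2..A_4: k=2: 0+644+15·7·23=3059; k=3: 420+0+15·4·23=1800 → min 1800 | A_3..A_5: k=3: 0+1840+7·4·20=2400; k=4: 644+0+7·23·20=3864 → min 2400.
Length 4: A_1..A_4: k=1: 0+1800+15·15·23=6975; k=2: 1575+644+15·7·23=4634; k=3: 1320+0+15·4·23=2700 → min 2700 | A_2..A_5: k=2: 0+2400+15·7·20=4500; k=3: 420+1840+15·4·20=3460; k=4: 1800+0+15·23·20=8700 → min 3460.
Length 5: A_1..A_5: k=1: 0+3460+15·15·20=7960; k=2: 1575+2400+15·7·20=6075; k=3: 1320+1840+15·4·20=4360; k=4: 2700+0+15·23·20=9600 → min 4360.
Optimal parenthesization: ((A_1 · (A_2 · A_3)) · (A_4 · A_5)) with cost 4360.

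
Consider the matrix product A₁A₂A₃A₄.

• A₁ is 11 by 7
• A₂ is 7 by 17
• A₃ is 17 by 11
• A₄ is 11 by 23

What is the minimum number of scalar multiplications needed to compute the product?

4851

Adjacent pairs: A₁A₂ = 11·7·17 = 1309; A₂A₃ = 7·17·11 = 1309; A₃A₄ = 17·11·23 = 4301.
Length 3: A₁..A₃: k=1: 0+1309+11·7·11=2156; k=2: 1309+0+11·17·11=3366 → min 2156 | A₂..A₄: k=2: 0+4301+7·17·23=7038; k=3: 1309+0+7·11·23=3080 → min 3080.
Length 4: A₁..A₄: k=1: 0+3080+11·7·23=4851; k=2: 1309+4301+11·17·23=9911; k=3: 2156+0+11·11·23=4939 → min 4851.
Optimal order: (A₁((A₂A₃)A₄)) with cost 4851.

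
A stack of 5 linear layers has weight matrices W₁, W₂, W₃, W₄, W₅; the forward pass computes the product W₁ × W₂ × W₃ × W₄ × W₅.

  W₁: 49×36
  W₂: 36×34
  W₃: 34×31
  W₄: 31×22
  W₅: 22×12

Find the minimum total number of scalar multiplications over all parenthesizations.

Adjacent pairs: W₁W₂ = 49·36·34 = 59976; W₂W₃ = 36·34·31 = 37944; W₃W₄ = 34·31·22 = 23188; W₄W₅ = 31·22·12 = 8184.
Length 3: W₁..W₃: k=1: 0+37944+49·36·31=92628; k=2: 59976+0+49·34·31=111622 → min 92628 | W₂..W₄: k=2: 0+23188+36·34·22=50116; k=3: 37944+0+36·31·22=62496 → min 50116 | W₃..W₅: k=3: 0+8184+34·31·12=20832; k=4: 23188+0+34·22·12=32164 → min 20832.
Length 4: W₁..W₄: k=1: 0+50116+49·36·22=88924; k=2: 59976+23188+49·34·22=119816; k=3: 92628+0+49·31·22=126046 → min 88924 | W₂..W₅: k=2: 0+20832+36·34·12=35520; k=3: 37944+8184+36·31·12=59520; k=4: 50116+0+36·22·12=59620 → min 35520.
Length 5: W₁..W₅: k=1: 0+35520+49·36·12=56688; k=2: 59976+20832+49·34·12=100800; k=3: 92628+8184+49·31·12=119040; k=4: 88924+0+49·22·12=101860 → min 56688.
Optimal order: (W₁ × (W₂ × (W₃ × (W₄ × W₅)))) with cost 56688.

56688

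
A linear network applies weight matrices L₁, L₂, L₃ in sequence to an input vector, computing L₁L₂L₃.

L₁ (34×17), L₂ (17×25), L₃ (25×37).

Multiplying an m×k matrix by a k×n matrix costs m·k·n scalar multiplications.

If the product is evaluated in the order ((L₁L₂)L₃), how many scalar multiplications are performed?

45900

(L₁L₂): 34×17 by 17×25 → 34×25, cost 34·17·25 = 14450
((L₁L₂)L₃): 34×25 by 25×37 → 34×37, cost 34·25·37 = 31450; cumulative 45900
Total: 45900 scalar multiplications.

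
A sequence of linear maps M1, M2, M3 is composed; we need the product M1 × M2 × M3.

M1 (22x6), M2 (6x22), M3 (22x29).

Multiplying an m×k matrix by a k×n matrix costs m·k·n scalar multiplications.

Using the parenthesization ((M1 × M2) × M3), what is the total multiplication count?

16940

(M1 × M2): 22×6 by 6×22 → 22×22, cost 22·6·22 = 2904
((M1 × M2) × M3): 22×22 by 22×29 → 22×29, cost 22·22·29 = 14036; cumulative 16940
Total: 16940 scalar multiplications.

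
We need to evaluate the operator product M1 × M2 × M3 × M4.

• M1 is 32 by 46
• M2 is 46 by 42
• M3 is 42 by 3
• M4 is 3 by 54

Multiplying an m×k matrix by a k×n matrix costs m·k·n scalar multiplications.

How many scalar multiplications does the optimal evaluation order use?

Adjacent pairs: M1M2 = 32·46·42 = 61824; M2M3 = 46·42·3 = 5796; M3M4 = 42·3·54 = 6804.
Length 3: M1..M3: k=1: 0+5796+32·46·3=10212; k=2: 61824+0+32·42·3=65856 → min 10212 | M2..M4: k=2: 0+6804+46·42·54=111132; k=3: 5796+0+46·3·54=13248 → min 13248.
Length 4: M1..M4: k=1: 0+13248+32·46·54=92736; k=2: 61824+6804+32·42·54=141204; k=3: 10212+0+32·3·54=15396 → min 15396.
Optimal order: ((M1 × (M2 × M3)) × M4) with cost 15396.

15396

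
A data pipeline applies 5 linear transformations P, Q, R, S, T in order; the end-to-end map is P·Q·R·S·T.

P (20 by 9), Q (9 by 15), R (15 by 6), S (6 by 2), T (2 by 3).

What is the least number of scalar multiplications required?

930

Adjacent pairs: PQ = 20·9·15 = 2700; QR = 9·15·6 = 810; RS = 15·6·2 = 180; ST = 6·2·3 = 36.
Length 3: P..R: k=1: 0+810+20·9·6=1890; k=2: 2700+0+20·15·6=4500 → min 1890 | Q..S: k=2: 0+180+9·15·2=450; k=3: 810+0+9·6·2=918 → min 450 | R..T: k=3: 0+36+15·6·3=306; k=4: 180+0+15·2·3=270 → min 270.
Length 4: P..S: k=1: 0+450+20·9·2=810; k=2: 2700+180+20·15·2=3480; k=3: 1890+0+20·6·2=2130 → min 810 | Q..T: k=2: 0+270+9·15·3=675; k=3: 810+36+9·6·3=1008; k=4: 450+0+9·2·3=504 → min 504.
Length 5: P..T: k=1: 0+504+20·9·3=1044; k=2: 2700+270+20·15·3=3870; k=3: 1890+36+20·6·3=2286; k=4: 810+0+20·2·3=930 → min 930.
Optimal order: ((P·(Q·(R·S)))·T) with cost 930.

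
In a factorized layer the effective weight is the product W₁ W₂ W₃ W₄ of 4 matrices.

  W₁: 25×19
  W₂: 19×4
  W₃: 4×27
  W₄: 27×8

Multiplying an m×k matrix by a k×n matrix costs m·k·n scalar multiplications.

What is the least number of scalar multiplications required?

3564

Adjacent pairs: W₁W₂ = 25·19·4 = 1900; W₂W₃ = 19·4·27 = 2052; W₃W₄ = 4·27·8 = 864.
Length 3: W₁..W₃: k=1: 0+2052+25·19·27=14877; k=2: 1900+0+25·4·27=4600 → min 4600 | W₂..W₄: k=2: 0+864+19·4·8=1472; k=3: 2052+0+19·27·8=6156 → min 1472.
Length 4: W₁..W₄: k=1: 0+1472+25·19·8=5272; k=2: 1900+864+25·4·8=3564; k=3: 4600+0+25·27·8=10000 → min 3564.
Optimal order: ((W₁ W₂) (W₃ W₄)) with cost 3564.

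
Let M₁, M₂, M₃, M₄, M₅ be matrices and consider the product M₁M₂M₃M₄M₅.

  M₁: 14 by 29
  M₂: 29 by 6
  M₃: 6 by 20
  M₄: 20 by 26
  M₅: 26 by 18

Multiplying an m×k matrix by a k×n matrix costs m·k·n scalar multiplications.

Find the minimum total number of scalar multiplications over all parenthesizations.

Adjacent pairs: M₁M₂ = 14·29·6 = 2436; M₂M₃ = 29·6·20 = 3480; M₃M₄ = 6·20·26 = 3120; M₄M₅ = 20·26·18 = 9360.
Length 3: M₁..M₃: k=1: 0+3480+14·29·20=11600; k=2: 2436+0+14·6·20=4116 → min 4116 | M₂..M₄: k=2: 0+3120+29·6·26=7644; k=3: 3480+0+29·20·26=18560 → min 7644 | M₃..M₅: k=3: 0+9360+6·20·18=11520; k=4: 3120+0+6·26·18=5928 → min 5928.
Length 4: M₁..M₄: k=1: 0+7644+14·29·26=18200; k=2: 2436+3120+14·6·26=7740; k=3: 4116+0+14·20·26=11396 → min 7740 | M₂..M₅: k=2: 0+5928+29·6·18=9060; k=3: 3480+9360+29·20·18=23280; k=4: 7644+0+29·26·18=21216 → min 9060.
Length 5: M₁..M₅: k=1: 0+9060+14·29·18=16368; k=2: 2436+5928+14·6·18=9876; k=3: 4116+9360+14·20·18=18516; k=4: 7740+0+14·26·18=14292 → min 9876.
Optimal order: ((M₁M₂)((M₃M₄)M₅)) with cost 9876.

9876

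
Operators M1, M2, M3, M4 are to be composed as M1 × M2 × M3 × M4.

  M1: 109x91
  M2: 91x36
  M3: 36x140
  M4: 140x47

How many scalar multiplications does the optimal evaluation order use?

778392

Adjacent pairs: M1M2 = 109·91·36 = 357084; M2M3 = 91·36·140 = 458640; M3M4 = 36·140·47 = 236880.
Length 3: M1..M3: k=1: 0+458640+109·91·140=1847300; k=2: 357084+0+109·36·140=906444 → min 906444 | M2..M4: k=2: 0+236880+91·36·47=390852; k=3: 458640+0+91·140·47=1057420 → min 390852.
Length 4: M1..M4: k=1: 0+390852+109·91·47=857045; k=2: 357084+236880+109·36·47=778392; k=3: 906444+0+109·140·47=1623664 → min 778392.
Optimal order: ((M1 × M2) × (M3 × M4)) with cost 778392.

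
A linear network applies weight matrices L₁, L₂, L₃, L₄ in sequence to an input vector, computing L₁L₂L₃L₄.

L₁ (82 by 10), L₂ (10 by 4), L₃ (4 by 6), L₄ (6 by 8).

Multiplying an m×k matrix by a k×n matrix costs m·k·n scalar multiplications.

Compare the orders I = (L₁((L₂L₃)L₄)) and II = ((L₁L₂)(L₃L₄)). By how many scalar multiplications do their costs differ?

Order I = (L₁((L₂L₃)L₄)): (L₂L₃): 10×4 by 4×6 → 10×6, cost 10·4·6 = 240; ((L₂L₃)L₄): 10×6 by 6×8 → 10×8, cost 10·6·8 = 480; cumulative 720; (L₁((L₂L₃)L₄)): 82×10 by 10×8 → 82×8, cost 82·10·8 = 6560; cumulative 7280. Total 7280.
Order II = ((L₁L₂)(L₃L₄)): (L₁L₂): 82×10 by 10×4 → 82×4, cost 82·10·4 = 3280; (L₃L₄): 4×6 by 6×8 → 4×8, cost 4·6·8 = 192; ((L₁L₂)(L₃L₄)): 82×4 by 4×8 → 82×8, cost 82·4·8 = 2624; cumulative 6096. Total 6096.
Difference: |7280 − 6096| = 1184.

1184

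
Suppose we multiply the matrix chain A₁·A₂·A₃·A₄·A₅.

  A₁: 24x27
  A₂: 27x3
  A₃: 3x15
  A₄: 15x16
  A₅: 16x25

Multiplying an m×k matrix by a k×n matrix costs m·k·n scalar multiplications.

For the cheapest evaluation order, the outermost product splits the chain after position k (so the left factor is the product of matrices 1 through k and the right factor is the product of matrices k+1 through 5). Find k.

Adjacent pairs: A₁A₂ = 24·27·3 = 1944; A₂A₃ = 27·3·15 = 1215; A₃A₄ = 3·15·16 = 720; A₄A₅ = 15·16·25 = 6000.
Length 3: A₁..A₃: k=1: 0+1215+24·27·15=10935; k=2: 1944+0+24·3·15=3024 → min 3024 | A₂..A₄: k=2: 0+720+27·3·16=2016; k=3: 1215+0+27·15·16=7695 → min 2016 | A₃..A₅: k=3: 0+6000+3·15·25=7125; k=4: 720+0+3·16·25=1920 → min 1920.
Length 4: A₁..A₄: k=1: 0+2016+24·27·16=12384; k=2: 1944+720+24·3·16=3816; k=3: 3024+0+24·15·16=8784 → min 3816 | A₂..A₅: k=2: 0+1920+27·3·25=3945; k=3: 1215+6000+27·15·25=17340; k=4: 2016+0+27·16·25=12816 → min 3945.
Top-level splits: k=1: (A₁..A₁)·(A₂..A₅) → 0+3945+24·27·25 = 20145; k=2: (A₁..A₂)·(A₃..A₅) → 1944+1920+24·3·25 = 5664; k=3: (A₁..A₃)·(A₄..A₅) → 3024+6000+24·15·25 = 18024; k=4: (A₁..A₄)·(A₅..A₅) → 3816+0+24·16·25 = 13416.
Best split is after A₂, i.e. k = 2.

2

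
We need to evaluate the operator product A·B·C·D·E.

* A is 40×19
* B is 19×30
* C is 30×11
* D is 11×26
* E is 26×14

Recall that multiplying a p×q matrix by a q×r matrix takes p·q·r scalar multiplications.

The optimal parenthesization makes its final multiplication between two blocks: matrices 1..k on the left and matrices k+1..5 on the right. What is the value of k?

Adjacent pairs: AB = 40·19·30 = 22800; BC = 19·30·11 = 6270; CD = 30·11·26 = 8580; DE = 11·26·14 = 4004.
Length 3: A..C: k=1: 0+6270+40·19·11=14630; k=2: 22800+0+40·30·11=36000 → min 14630 | B..D: k=2: 0+8580+19·30·26=23400; k=3: 6270+0+19·11·26=11704 → min 11704 | C..E: k=3: 0+4004+30·11·14=8624; k=4: 8580+0+30·26·14=19500 → min 8624.
Length 4: A..D: k=1: 0+11704+40·19·26=31464; k=2: 22800+8580+40·30·26=62580; k=3: 14630+0+40·11·26=26070 → min 26070 | B..E: k=2: 0+8624+19·30·14=16604; k=3: 6270+4004+19·11·14=13200; k=4: 11704+0+19·26·14=18620 → min 13200.
Top-level splits: k=1: (A..A)·(B..E) → 0+13200+40·19·14 = 23840; k=2: (A..B)·(C..E) → 22800+8624+40·30·14 = 48224; k=3: (A..C)·(D..E) → 14630+4004+40·11·14 = 24794; k=4: (A..D)·(E..E) → 26070+0+40·26·14 = 40630.
Best split is after A, i.e. k = 1.

1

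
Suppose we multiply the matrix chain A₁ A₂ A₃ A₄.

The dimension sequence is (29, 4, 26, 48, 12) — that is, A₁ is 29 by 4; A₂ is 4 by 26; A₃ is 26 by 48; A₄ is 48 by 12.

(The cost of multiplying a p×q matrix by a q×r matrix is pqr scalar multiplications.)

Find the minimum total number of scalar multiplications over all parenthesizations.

8688

Adjacent pairs: A₁A₂ = 29·4·26 = 3016; A₂A₃ = 4·26·48 = 4992; A₃A₄ = 26·48·12 = 14976.
Length 3: A₁..A₃: k=1: 0+4992+29·4·48=10560; k=2: 3016+0+29·26·48=39208 → min 10560 | A₂..A₄: k=2: 0+14976+4·26·12=16224; k=3: 4992+0+4·48·12=7296 → min 7296.
Length 4: A₁..A₄: k=1: 0+7296+29·4·12=8688; k=2: 3016+14976+29·26·12=27040; k=3: 10560+0+29·48·12=27264 → min 8688.
Optimal order: (A₁ ((A₂ A₃) A₄)) with cost 8688.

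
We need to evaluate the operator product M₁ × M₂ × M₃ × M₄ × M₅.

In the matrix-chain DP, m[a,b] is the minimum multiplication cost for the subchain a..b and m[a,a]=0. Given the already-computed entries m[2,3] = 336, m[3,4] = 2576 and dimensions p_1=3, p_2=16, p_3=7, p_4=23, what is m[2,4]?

819

m[2,4] = min over k∈[2,3] of m[2,k]+m[k+1,4]+p_{1}·p_k·p_{4}.
k=2: 0 + 2576 + 3·16·23 = 3680; k=3: 336 + 0 + 3·7·23 = 819.
Minimum: 819 at k=3.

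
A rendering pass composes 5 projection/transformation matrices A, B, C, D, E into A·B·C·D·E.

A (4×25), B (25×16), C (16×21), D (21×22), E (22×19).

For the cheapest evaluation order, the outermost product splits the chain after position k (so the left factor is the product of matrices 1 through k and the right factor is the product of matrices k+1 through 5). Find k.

Adjacent pairs: AB = 4·25·16 = 1600; BC = 25·16·21 = 8400; CD = 16·21·22 = 7392; DE = 21·22·19 = 8778.
Length 3: A..C: k=1: 0+8400+4·25·21=10500; k=2: 1600+0+4·16·21=2944 → min 2944 | B..D: k=2: 0+7392+25·16·22=16192; k=3: 8400+0+25·21·22=19950 → min 16192 | C..E: k=3: 0+8778+16·21·19=15162; k=4: 7392+0+16·22·19=14080 → min 14080.
Length 4: A..D: k=1: 0+16192+4·25·22=18392; k=2: 1600+7392+4·16·22=10400; k=3: 2944+0+4·21·22=4792 → min 4792 | B..E: k=2: 0+14080+25·16·19=21680; k=3: 8400+8778+25·21·19=27153; k=4: 16192+0+25·22·19=26642 → min 21680.
Top-level splits: k=1: (A..A)·(B..E) → 0+21680+4·25·19 = 23580; k=2: (A..B)·(C..E) → 1600+14080+4·16·19 = 16896; k=3: (A..C)·(D..E) → 2944+8778+4·21·19 = 13318; k=4: (A..D)·(E..E) → 4792+0+4·22·19 = 6464.
Best split is after D, i.e. k = 4.

4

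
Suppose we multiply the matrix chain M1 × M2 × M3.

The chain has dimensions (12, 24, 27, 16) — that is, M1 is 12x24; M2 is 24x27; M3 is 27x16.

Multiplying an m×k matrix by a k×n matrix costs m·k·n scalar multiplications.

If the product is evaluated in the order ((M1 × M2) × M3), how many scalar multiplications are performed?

(M1 × M2): 12×24 by 24×27 → 12×27, cost 12·24·27 = 7776
((M1 × M2) × M3): 12×27 by 27×16 → 12×16, cost 12·27·16 = 5184; cumulative 12960
Total: 12960 scalar multiplications.

12960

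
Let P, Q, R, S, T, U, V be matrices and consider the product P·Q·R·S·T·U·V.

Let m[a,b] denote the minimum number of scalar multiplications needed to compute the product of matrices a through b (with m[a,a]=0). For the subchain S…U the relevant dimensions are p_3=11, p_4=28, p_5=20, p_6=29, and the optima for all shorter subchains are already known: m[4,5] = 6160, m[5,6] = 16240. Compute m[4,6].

12540

m[4,6] = min over k∈[4,5] of m[4,k]+m[k+1,6]+p_{3}·p_k·p_{6}.
k=4: 0 + 16240 + 11·28·29 = 25172; k=5: 6160 + 0 + 11·20·29 = 12540.
Minimum: 12540 at k=5.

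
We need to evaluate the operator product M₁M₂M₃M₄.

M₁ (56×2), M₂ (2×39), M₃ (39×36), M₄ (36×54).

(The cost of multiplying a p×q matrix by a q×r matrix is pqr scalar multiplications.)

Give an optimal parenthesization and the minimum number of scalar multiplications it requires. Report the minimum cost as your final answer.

12744

Adjacent pairs: M₁M₂ = 56·2·39 = 4368; M₂M₃ = 2·39·36 = 2808; M₃M₄ = 39·36·54 = 75816.
Length 3: M₁..M₃: k=1: 0+2808+56·2·36=6840; k=2: 4368+0+56·39·36=82992 → min 6840 | M₂..M₄: k=2: 0+75816+2·39·54=80028; k=3: 2808+0+2·36·54=6696 → min 6696.
Length 4: M₁..M₄: k=1: 0+6696+56·2·54=12744; k=2: 4368+75816+56·39·54=198120; k=3: 6840+0+56·36·54=115704 → min 12744.
Optimal parenthesization: (M₁((M₂M₃)M₄)) with cost 12744.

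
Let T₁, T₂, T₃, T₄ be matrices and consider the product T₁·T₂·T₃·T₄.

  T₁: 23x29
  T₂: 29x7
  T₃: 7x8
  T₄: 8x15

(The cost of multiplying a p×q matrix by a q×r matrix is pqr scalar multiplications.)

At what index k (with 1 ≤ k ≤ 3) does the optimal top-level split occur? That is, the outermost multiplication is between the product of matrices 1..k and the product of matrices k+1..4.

2

Adjacent pairs: T₁T₂ = 23·29·7 = 4669; T₂T₃ = 29·7·8 = 1624; T₃T₄ = 7·8·15 = 840.
Length 3: T₁..T₃: k=1: 0+1624+23·29·8=6960; k=2: 4669+0+23·7·8=5957 → min 5957 | T₂..T₄: k=2: 0+840+29·7·15=3885; k=3: 1624+0+29·8·15=5104 → min 3885.
Top-level splits: k=1: (T₁..T₁)·(T₂..T₄) → 0+3885+23·29·15 = 13890; k=2: (T₁..T₂)·(T₃..T₄) → 4669+840+23·7·15 = 7924; k=3: (T₁..T₃)·(T₄..T₄) → 5957+0+23·8·15 = 8717.
Best split is after T₂, i.e. k = 2.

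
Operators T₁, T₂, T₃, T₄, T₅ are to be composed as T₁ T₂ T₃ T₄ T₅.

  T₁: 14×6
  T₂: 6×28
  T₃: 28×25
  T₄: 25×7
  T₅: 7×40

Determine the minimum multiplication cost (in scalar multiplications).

9758

Adjacent pairs: T₁T₂ = 14·6·28 = 2352; T₂T₃ = 6·28·25 = 4200; T₃T₄ = 28·25·7 = 4900; T₄T₅ = 25·7·40 = 7000.
Length 3: T₁..T₃: k=1: 0+4200+14·6·25=6300; k=2: 2352+0+14·28·25=12152 → min 6300 | T₂..T₄: k=2: 0+4900+6·28·7=6076; k=3: 4200+0+6·25·7=5250 → min 5250 | T₃..T₅: k=3: 0+7000+28·25·40=35000; k=4: 4900+0+28·7·40=12740 → min 12740.
Length 4: T₁..T₄: k=1: 0+5250+14·6·7=5838; k=2: 2352+4900+14·28·7=9996; k=3: 6300+0+14·25·7=8750 → min 5838 | T₂..T₅: k=2: 0+12740+6·28·40=19460; k=3: 4200+7000+6·25·40=17200; k=4: 5250+0+6·7·40=6930 → min 6930.
Length 5: T₁..T₅: k=1: 0+6930+14·6·40=10290; k=2: 2352+12740+14·28·40=30772; k=3: 6300+7000+14·25·40=27300; k=4: 5838+0+14·7·40=9758 → min 9758.
Optimal order: ((T₁ ((T₂ T₃) T₄)) T₅) with cost 9758.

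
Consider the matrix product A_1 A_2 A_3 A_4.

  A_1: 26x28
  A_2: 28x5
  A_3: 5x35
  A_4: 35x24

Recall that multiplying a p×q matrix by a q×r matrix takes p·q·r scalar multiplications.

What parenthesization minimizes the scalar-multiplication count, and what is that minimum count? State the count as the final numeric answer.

Adjacent pairs: A_1A_2 = 26·28·5 = 3640; A_2A_3 = 28·5·35 = 4900; A_3A_4 = 5·35·24 = 4200.
Length 3: A_1..A_3: k=1: 0+4900+26·28·35=30380; k=2: 3640+0+26·5·35=8190 → min 8190 | A_2..A_4: k=2: 0+4200+28·5·24=7560; k=3: 4900+0+28·35·24=28420 → min 7560.
Length 4: A_1..A_4: k=1: 0+7560+26·28·24=25032; k=2: 3640+4200+26·5·24=10960; k=3: 8190+0+26·35·24=30030 → min 10960.
Optimal parenthesization: ((A_1 A_2) (A_3 A_4)) with cost 10960.

10960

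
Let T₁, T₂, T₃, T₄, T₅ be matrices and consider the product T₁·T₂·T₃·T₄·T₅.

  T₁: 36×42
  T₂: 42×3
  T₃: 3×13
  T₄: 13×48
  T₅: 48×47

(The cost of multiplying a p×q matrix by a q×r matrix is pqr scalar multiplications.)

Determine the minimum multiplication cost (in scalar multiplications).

Adjacent pairs: T₁T₂ = 36·42·3 = 4536; T₂T₃ = 42·3·13 = 1638; T₃T₄ = 3·13·48 = 1872; T₄T₅ = 13·48·47 = 29328.
Length 3: T₁..T₃: k=1: 0+1638+36·42·13=21294; k=2: 4536+0+36·3·13=5940 → min 5940 | T₂..T₄: k=2: 0+1872+42·3·48=7920; k=3: 1638+0+42·13·48=27846 → min 7920 | T₃..T₅: k=3: 0+29328+3·13·47=31161; k=4: 1872+0+3·48·47=8640 → min 8640.
Length 4: T₁..T₄: k=1: 0+7920+36·42·48=80496; k=2: 4536+1872+36·3·48=11592; k=3: 5940+0+36·13·48=28404 → min 11592 | T₂..T₅: k=2: 0+8640+42·3·47=14562; k=3: 1638+29328+42·13·47=56628; k=4: 7920+0+42·48·47=102672 → min 14562.
Length 5: T₁..T₅: k=1: 0+14562+36·42·47=85626; k=2: 4536+8640+36·3·47=18252; k=3: 5940+29328+36·13·47=57264; k=4: 11592+0+36·48·47=92808 → min 18252.
Optimal order: ((T₁·T₂)·((T₃·T₄)·T₅)) with cost 18252.

18252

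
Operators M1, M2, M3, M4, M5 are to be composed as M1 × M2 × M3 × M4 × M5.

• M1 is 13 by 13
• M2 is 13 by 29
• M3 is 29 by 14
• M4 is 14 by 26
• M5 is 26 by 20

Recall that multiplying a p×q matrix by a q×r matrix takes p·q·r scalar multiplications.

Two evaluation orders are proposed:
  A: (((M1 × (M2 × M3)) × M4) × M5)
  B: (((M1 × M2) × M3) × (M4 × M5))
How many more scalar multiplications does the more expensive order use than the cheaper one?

1963

Order A = (((M1 × (M2 × M3)) × M4) × M5): (M2 × M3): 13×29 by 29×14 → 13×14, cost 13·29·14 = 5278; (M1 × (M2 × M3)): 13×13 by 13×14 → 13×14, cost 13·13·14 = 2366; cumulative 7644; ((M1 × (M2 × M3)) × M4): 13×14 by 14×26 → 13×26, cost 13·14·26 = 4732; cumulative 12376; (((M1 × (M2 × M3)) × M4) × M5): 13×26 by 26×20 → 13×20, cost 13·26·20 = 6760; cumulative 19136. Total 19136.
Order B = (((M1 × M2) × M3) × (M4 × M5)): (M1 × M2): 13×13 by 13×29 → 13×29, cost 13·13·29 = 4901; ((M1 × M2) × M3): 13×29 by 29×14 → 13×14, cost 13·29·14 = 5278; cumulative 10179; (M4 × M5): 14×26 by 26×20 → 14×20, cost 14·26·20 = 7280; (((M1 × M2) × M3) × (M4 × M5)): 13×14 by 14×20 → 13×20, cost 13·14·20 = 3640; cumulative 21099. Total 21099.
Difference: |19136 − 21099| = 1963.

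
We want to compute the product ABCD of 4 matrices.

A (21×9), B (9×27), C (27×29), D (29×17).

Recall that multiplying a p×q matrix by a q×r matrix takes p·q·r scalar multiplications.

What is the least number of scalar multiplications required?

Adjacent pairs: AB = 21·9·27 = 5103; BC = 9·27·29 = 7047; CD = 27·29·17 = 13311.
Length 3: A..C: k=1: 0+7047+21·9·29=12528; k=2: 5103+0+21·27·29=21546 → min 12528 | B..D: k=2: 0+13311+9·27·17=17442; k=3: 7047+0+9·29·17=11484 → min 11484.
Length 4: A..D: k=1: 0+11484+21·9·17=14697; k=2: 5103+13311+21·27·17=28053; k=3: 12528+0+21·29·17=22881 → min 14697.
Optimal order: (A((BC)D)) with cost 14697.

14697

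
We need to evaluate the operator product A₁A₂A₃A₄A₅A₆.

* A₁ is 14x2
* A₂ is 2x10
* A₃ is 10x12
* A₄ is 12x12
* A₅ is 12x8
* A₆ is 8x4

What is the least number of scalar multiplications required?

Adjacent pairs: A₁A₂ = 14·2·10 = 280; A₂A₃ = 2·10·12 = 240; A₃A₄ = 10·12·12 = 1440; A₄A₅ = 12·12·8 = 1152; A₅A₆ = 12·8·4 = 384.
Length 3: A₁..A₃: k=1: 0+240+14·2·12=576; k=2: 280+0+14·10·12=1960 → min 576 | A₂..A₄: k=2: 0+1440+2·10·12=1680; k=3: 240+0+2·12·12=528 → min 528 | A₃..A₅: k=3: 0+1152+10·12·8=2112; k=4: 1440+0+10·12·8=2400 → min 2112 | A₄..A₆: k=4: 0+384+12·12·4=960; k=5: 1152+0+12·8·4=1536 → min 960.
Length 4: A₁..A₄: k=1: 0+528+14·2·12=864; k=2: 280+1440+14·10·12=3400; k=3: 576+0+14·12·12=2592 → min 864 | A₂..A₅: k=2: 0+2112+2·10·8=2272; k=3: 240+1152+2·12·8=1584; k=4: 528+0+2·12·8=720 → min 720 | A₃..A₆: k=3: 0+960+10·12·4=1440; k=4: 1440+384+10·12·4=2304; k=5: 2112+0+10·8·4=2432 → min 1440.
Length 5: A₁..A₅: k=1: 0+720+14·2·8=944; k=2: 280+2112+14·10·8=3512; k=3: 576+1152+14·12·8=3072; k=4: 864+0+14·12·8=2208 → min 944 | A₂..A₆: k=2: 0+1440+2·10·4=1520; k=3: 240+960+2·12·4=1296; k=4: 528+384+2·12·4=1008; k=5: 720+0+2·8·4=784 → min 784.
Length 6: A₁..A₆: k=1: 0+784+14·2·4=896; k=2: 280+1440+14·10·4=2280; k=3: 576+960+14·12·4=2208; k=4: 864+384+14·12·4=1920; k=5: 944+0+14·8·4=1392 → min 896.
Optimal order: (A₁((((A₂A₃)A₄)A₅)A₆)) with cost 896.

896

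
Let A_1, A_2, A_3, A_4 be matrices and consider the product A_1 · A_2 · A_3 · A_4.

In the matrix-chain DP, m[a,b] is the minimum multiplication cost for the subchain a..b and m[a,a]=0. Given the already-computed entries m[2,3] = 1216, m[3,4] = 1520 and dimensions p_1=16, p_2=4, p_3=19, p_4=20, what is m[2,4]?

2800

m[2,4] = min over k∈[2,3] of m[2,k]+m[k+1,4]+p_{1}·p_k·p_{4}.
k=2: 0 + 1520 + 16·4·20 = 2800; k=3: 1216 + 0 + 16·19·20 = 7296.
Minimum: 2800 at k=2.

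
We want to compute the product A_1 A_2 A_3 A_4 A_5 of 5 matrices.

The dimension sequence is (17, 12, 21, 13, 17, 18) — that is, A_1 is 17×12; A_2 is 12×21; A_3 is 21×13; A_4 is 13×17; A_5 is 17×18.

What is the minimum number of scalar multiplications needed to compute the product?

13272

Adjacent pairs: A_1A_2 = 17·12·21 = 4284; A_2A_3 = 12·21·13 = 3276; A_3A_4 = 21·13·17 = 4641; A_4A_5 = 13·17·18 = 3978.
Length 3: A_1..A_3: k=1: 0+3276+17·12·13=5928; k=2: 4284+0+17·21·13=8925 → min 5928 | A_2..A_4: k=2: 0+4641+12·21·17=8925; k=3: 3276+0+12·13·17=5928 → min 5928 | A_3..A_5: k=3: 0+3978+21·13·18=8892; k=4: 4641+0+21·17·18=11067 → min 8892.
Length 4: A_1..A_4: k=1: 0+5928+17·12·17=9396; k=2: 4284+4641+17·21·17=14994; k=3: 5928+0+17·13·17=9685 → min 9396 | A_2..A_5: k=2: 0+8892+12·21·18=13428; k=3: 3276+3978+12·13·18=10062; k=4: 5928+0+12·17·18=9600 → min 9600.
Length 5: A_1..A_5: k=1: 0+9600+17·12·18=13272; k=2: 4284+8892+17·21·18=19602; k=3: 5928+3978+17·13·18=13884; k=4: 9396+0+17·17·18=14598 → min 13272.
Optimal order: (A_1 (((A_2 A_3) A_4) A_5)) with cost 13272.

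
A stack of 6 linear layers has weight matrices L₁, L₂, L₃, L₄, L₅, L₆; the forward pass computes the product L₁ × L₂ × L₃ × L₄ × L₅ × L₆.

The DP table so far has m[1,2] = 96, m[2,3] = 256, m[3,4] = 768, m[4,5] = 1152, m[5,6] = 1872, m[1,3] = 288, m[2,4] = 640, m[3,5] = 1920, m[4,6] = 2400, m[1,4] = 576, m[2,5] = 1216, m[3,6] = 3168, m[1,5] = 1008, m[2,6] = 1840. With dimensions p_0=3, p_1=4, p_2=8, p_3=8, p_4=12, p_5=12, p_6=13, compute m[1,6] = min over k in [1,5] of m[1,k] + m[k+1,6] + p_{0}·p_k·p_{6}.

m[1,6] = min over k∈[1,5] of m[1,k]+m[k+1,6]+p_{0}·p_k·p_{6}.
k=1: 0 + 1840 + 3·4·13 = 1996; k=2: 96 + 3168 + 3·8·13 = 3576; k=3: 288 + 2400 + 3·8·13 = 3000; k=4: 576 + 1872 + 3·12·13 = 2916; k=5: 1008 + 0 + 3·12·13 = 1476.
Minimum: 1476 at k=5.

1476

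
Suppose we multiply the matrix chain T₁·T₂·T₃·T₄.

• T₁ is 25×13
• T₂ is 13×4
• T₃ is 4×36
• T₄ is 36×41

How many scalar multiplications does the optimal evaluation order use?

11304

Adjacent pairs: T₁T₂ = 25·13·4 = 1300; T₂T₃ = 13·4·36 = 1872; T₃T₄ = 4·36·41 = 5904.
Length 3: T₁..T₃: k=1: 0+1872+25·13·36=13572; k=2: 1300+0+25·4·36=4900 → min 4900 | T₂..T₄: k=2: 0+5904+13·4·41=8036; k=3: 1872+0+13·36·41=21060 → min 8036.
Length 4: T₁..T₄: k=1: 0+8036+25·13·41=21361; k=2: 1300+5904+25·4·41=11304; k=3: 4900+0+25·36·41=41800 → min 11304.
Optimal order: ((T₁·T₂)·(T₃·T₄)) with cost 11304.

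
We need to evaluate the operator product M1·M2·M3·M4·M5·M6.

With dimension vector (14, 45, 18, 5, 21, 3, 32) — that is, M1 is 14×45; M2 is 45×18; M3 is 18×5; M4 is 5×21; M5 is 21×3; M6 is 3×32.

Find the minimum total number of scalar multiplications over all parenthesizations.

Adjacent pairs: M1M2 = 14·45·18 = 11340; M2M3 = 45·18·5 = 4050; M3M4 = 18·5·21 = 1890; M4M5 = 5·21·3 = 315; M5M6 = 21·3·32 = 2016.
Length 3: M1..M3: k=1: 0+4050+14·45·5=7200; k=2: 11340+0+14·18·5=12600 → min 7200 | M2..M4: k=2: 0+1890+45·18·21=18900; k=3: 4050+0+45·5·21=8775 → min 8775 | M3..M5: k=3: 0+315+18·5·3=585; k=4: 1890+0+18·21·3=3024 → min 585 | M4..M6: k=4: 0+2016+5·21·32=5376; k=5: 315+0+5·3·32=795 → min 795.
Length 4: M1..M4: k=1: 0+8775+14·45·21=22005; k=2: 11340+1890+14·18·21=18522; k=3: 7200+0+14·5·21=8670 → min 8670 | M2..M5: k=2: 0+585+45·18·3=3015; k=3: 4050+315+45·5·3=5040; k=4: 8775+0+45·21·3=11610 → min 3015 | M3..M6: k=3: 0+795+18·5·32=3675; k=4: 1890+2016+18·21·32=16002; k=5: 585+0+18·3·32=2313 → min 2313.
Length 5: M1..M5: k=1: 0+3015+14·45·3=4905; k=2: 11340+585+14·18·3=12681; k=3: 7200+315+14·5·3=7725; k=4: 8670+0+14·21·3=9552 → min 4905 | M2..M6: k=2: 0+2313+45·18·32=28233; k=3: 4050+795+45·5·32=12045; k=4: 8775+2016+45·21·32=41031; k=5: 3015+0+45·3·32=7335 → min 7335.
Length 6: M1..M6: k=1: 0+7335+14·45·32=27495; k=2: 11340+2313+14·18·32=21717; k=3: 7200+795+14·5·32=10235; k=4: 8670+2016+14·21·32=20094; k=5: 4905+0+14·3·32=6249 → min 6249.
Optimal order: ((M1·(M2·(M3·(M4·M5))))·M6) with cost 6249.

6249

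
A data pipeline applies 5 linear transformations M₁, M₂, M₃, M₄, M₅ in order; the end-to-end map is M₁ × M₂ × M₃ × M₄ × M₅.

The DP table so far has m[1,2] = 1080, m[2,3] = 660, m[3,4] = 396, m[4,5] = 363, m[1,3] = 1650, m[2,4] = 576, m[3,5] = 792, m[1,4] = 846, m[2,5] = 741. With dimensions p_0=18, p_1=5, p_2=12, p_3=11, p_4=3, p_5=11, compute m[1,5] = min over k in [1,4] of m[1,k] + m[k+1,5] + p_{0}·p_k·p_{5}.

1440

m[1,5] = min over k∈[1,4] of m[1,k]+m[k+1,5]+p_{0}·p_k·p_{5}.
k=1: 0 + 741 + 18·5·11 = 1731; k=2: 1080 + 792 + 18·12·11 = 4248; k=3: 1650 + 363 + 18·11·11 = 4191; k=4: 846 + 0 + 18·3·11 = 1440.
Minimum: 1440 at k=4.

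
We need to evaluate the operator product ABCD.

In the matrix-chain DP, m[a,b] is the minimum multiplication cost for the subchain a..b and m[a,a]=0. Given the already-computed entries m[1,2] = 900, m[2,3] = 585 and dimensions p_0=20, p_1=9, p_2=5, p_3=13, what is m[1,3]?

m[1,3] = min over k∈[1,2] of m[1,k]+m[k+1,3]+p_{0}·p_k·p_{3}.
k=1: 0 + 585 + 20·9·13 = 2925; k=2: 900 + 0 + 20·5·13 = 2200.
Minimum: 2200 at k=2.

2200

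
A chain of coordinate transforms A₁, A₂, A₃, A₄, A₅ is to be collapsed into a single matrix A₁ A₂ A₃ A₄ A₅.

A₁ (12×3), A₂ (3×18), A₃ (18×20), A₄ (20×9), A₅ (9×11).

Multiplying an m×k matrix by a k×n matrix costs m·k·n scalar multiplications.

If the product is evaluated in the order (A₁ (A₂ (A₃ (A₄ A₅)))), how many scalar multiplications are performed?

(A₄ A₅): 20×9 by 9×11 → 20×11, cost 20·9·11 = 1980
(A₃ (A₄ A₅)): 18×20 by 20×11 → 18×11, cost 18·20·11 = 3960; cumulative 5940
(A₂ (A₃ (A₄ A₅))): 3×18 by 18×11 → 3×11, cost 3·18·11 = 594; cumulative 6534
(A₁ (A₂ (A₃ (A₄ A₅)))): 12×3 by 3×11 → 12×11, cost 12·3·11 = 396; cumulative 6930
Total: 6930 scalar multiplications.

6930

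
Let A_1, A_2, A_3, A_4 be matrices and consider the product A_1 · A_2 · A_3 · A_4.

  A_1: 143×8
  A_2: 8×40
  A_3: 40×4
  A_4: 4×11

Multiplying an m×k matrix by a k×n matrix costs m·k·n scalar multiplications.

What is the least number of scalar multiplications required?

Adjacent pairs: A_1A_2 = 143·8·40 = 45760; A_2A_3 = 8·40·4 = 1280; A_3A_4 = 40·4·11 = 1760.
Length 3: A_1..A_3: k=1: 0+1280+143·8·4=5856; k=2: 45760+0+143·40·4=68640 → min 5856 | A_2..A_4: k=2: 0+1760+8·40·11=5280; k=3: 1280+0+8·4·11=1632 → min 1632.
Length 4: A_1..A_4: k=1: 0+1632+143·8·11=14216; k=2: 45760+1760+143·40·11=110440; k=3: 5856+0+143·4·11=12148 → min 12148.
Optimal order: ((A_1 · (A_2 · A_3)) · A_4) with cost 12148.

12148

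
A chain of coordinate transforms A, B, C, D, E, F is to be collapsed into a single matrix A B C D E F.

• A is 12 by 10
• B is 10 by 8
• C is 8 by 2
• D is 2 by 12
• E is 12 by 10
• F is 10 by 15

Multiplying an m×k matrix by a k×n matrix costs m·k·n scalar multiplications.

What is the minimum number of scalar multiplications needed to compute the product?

1300

Adjacent pairs: AB = 12·10·8 = 960; BC = 10·8·2 = 160; CD = 8·2·12 = 192; DE = 2·12·10 = 240; EF = 12·10·15 = 1800.
Length 3: A..C: k=1: 0+160+12·10·2=400; k=2: 960+0+12·8·2=1152 → min 400 | B..D: k=2: 0+192+10·8·12=1152; k=3: 160+0+10·2·12=400 → min 400 | C..E: k=3: 0+240+8·2·10=400; k=4: 192+0+8·12·10=1152 → min 400 | D..F: k=4: 0+1800+2·12·15=2160; k=5: 240+0+2·10·15=540 → min 540.
Length 4: A..D: k=1: 0+400+12·10·12=1840; k=2: 960+192+12·8·12=2304; k=3: 400+0+12·2·12=688 → min 688 | B..E: k=2: 0+400+10·8·10=1200; k=3: 160+240+10·2·10=600; k=4: 400+0+10·12·10=1600 → min 600 | C..F: k=3: 0+540+8·2·15=780; k=4: 192+1800+8·12·15=3432; k=5: 400+0+8·10·15=1600 → min 780.
Length 5: A..E: k=1: 0+600+12·10·10=1800; k=2: 960+400+12·8·10=2320; k=3: 400+240+12·2·10=880; k=4: 688+0+12·12·10=2128 → min 880 | B..F: k=2: 0+780+10·8·15=1980; k=3: 160+540+10·2·15=1000; k=4: 400+1800+10·12·15=4000; k=5: 600+0+10·10·15=2100 → min 1000.
Length 6: A..F: k=1: 0+1000+12·10·15=2800; k=2: 960+780+12·8·15=3180; k=3: 400+540+12·2·15=1300; k=4: 688+1800+12·12·15=4648; k=5: 880+0+12·10·15=2680 → min 1300.
Optimal order: ((A (B C)) ((D E) F)) with cost 1300.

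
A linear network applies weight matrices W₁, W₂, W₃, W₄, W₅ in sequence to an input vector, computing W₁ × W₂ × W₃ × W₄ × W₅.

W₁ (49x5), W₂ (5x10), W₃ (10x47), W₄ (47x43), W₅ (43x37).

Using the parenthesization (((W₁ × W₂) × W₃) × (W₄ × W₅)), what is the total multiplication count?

(W₁ × W₂): 49×5 by 5×10 → 49×10, cost 49·5·10 = 2450
((W₁ × W₂) × W₃): 49×10 by 10×47 → 49×47, cost 49·10·47 = 23030; cumulative 25480
(W₄ × W₅): 47×43 by 43×37 → 47×37, cost 47·43·37 = 74777
(((W₁ × W₂) × W₃) × (W₄ × W₅)): 49×47 by 47×37 → 49×37, cost 49·47·37 = 85211; cumulative 185468
Total: 185468 scalar multiplications.

185468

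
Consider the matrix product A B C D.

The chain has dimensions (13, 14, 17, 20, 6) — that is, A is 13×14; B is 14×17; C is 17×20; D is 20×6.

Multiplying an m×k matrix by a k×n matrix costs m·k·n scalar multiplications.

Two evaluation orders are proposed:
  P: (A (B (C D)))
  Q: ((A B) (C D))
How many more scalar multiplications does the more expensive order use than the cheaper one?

1900

Order P = (A (B (C D))): (C D): 17×20 by 20×6 → 17×6, cost 17·20·6 = 2040; (B (C D)): 14×17 by 17×6 → 14×6, cost 14·17·6 = 1428; cumulative 3468; (A (B (C D))): 13×14 by 14×6 → 13×6, cost 13·14·6 = 1092; cumulative 4560. Total 4560.
Order Q = ((A B) (C D)): (A B): 13×14 by 14×17 → 13×17, cost 13·14·17 = 3094; (C D): 17×20 by 20×6 → 17×6, cost 17·20·6 = 2040; ((A B) (C D)): 13×17 by 17×6 → 13×6, cost 13·17·6 = 1326; cumulative 6460. Total 6460.
Difference: |4560 − 6460| = 1900.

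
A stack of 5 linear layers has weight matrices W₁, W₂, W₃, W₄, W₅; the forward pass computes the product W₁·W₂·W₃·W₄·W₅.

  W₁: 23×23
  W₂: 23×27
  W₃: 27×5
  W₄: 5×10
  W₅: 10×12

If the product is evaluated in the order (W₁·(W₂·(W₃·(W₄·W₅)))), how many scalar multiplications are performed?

(W₄·W₅): 5×10 by 10×12 → 5×12, cost 5·10·12 = 600
(W₃·(W₄·W₅)): 27×5 by 5×12 → 27×12, cost 27·5·12 = 1620; cumulative 2220
(W₂·(W₃·(W₄·W₅))): 23×27 by 27×12 → 23×12, cost 23·27·12 = 7452; cumulative 9672
(W₁·(W₂·(W₃·(W₄·W₅)))): 23×23 by 23×12 → 23×12, cost 23·23·12 = 6348; cumulative 16020
Total: 16020 scalar multiplications.

16020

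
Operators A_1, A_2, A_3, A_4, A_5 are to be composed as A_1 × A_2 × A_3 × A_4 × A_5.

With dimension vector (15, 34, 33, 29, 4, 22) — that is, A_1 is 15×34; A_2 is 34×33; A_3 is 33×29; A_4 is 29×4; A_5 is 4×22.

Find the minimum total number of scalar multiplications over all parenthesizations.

11676

Adjacent pairs: A_1A_2 = 15·34·33 = 16830; A_2A_3 = 34·33·29 = 32538; A_3A_4 = 33·29·4 = 3828; A_4A_5 = 29·4·22 = 2552.
Length 3: A_1..A_3: k=1: 0+32538+15·34·29=47328; k=2: 16830+0+15·33·29=31185 → min 31185 | A_2..A_4: k=2: 0+3828+34·33·4=8316; k=3: 32538+0+34·29·4=36482 → min 8316 | A_3..A_5: k=3: 0+2552+33·29·22=23606; k=4: 3828+0+33·4·22=6732 → min 6732.
Length 4: A_1..A_4: k=1: 0+8316+15·34·4=10356; k=2: 16830+3828+15·33·4=22638; k=3: 31185+0+15·29·4=32925 → min 10356 | A_2..A_5: k=2: 0+6732+34·33·22=31416; k=3: 32538+2552+34·29·22=56782; k=4: 8316+0+34·4·22=11308 → min 11308.
Length 5: A_1..A_5: k=1: 0+11308+15·34·22=22528; k=2: 16830+6732+15·33·22=34452; k=3: 31185+2552+15·29·22=43307; k=4: 10356+0+15·4·22=11676 → min 11676.
Optimal order: ((A_1 × (A_2 × (A_3 × A_4))) × A_5) with cost 11676.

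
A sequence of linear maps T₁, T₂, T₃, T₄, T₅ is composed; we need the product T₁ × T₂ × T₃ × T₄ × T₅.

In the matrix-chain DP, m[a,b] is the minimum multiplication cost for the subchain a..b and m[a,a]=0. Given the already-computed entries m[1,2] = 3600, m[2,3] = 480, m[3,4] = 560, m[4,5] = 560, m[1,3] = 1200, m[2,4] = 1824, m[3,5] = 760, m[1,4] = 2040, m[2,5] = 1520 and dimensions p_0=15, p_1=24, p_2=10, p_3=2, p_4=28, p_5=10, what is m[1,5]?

2060

m[1,5] = min over k∈[1,4] of m[1,k]+m[k+1,5]+p_{0}·p_k·p_{5}.
k=1: 0 + 1520 + 15·24·10 = 5120; k=2: 3600 + 760 + 15·10·10 = 5860; k=3: 1200 + 560 + 15·2·10 = 2060; k=4: 2040 + 0 + 15·28·10 = 6240.
Minimum: 2060 at k=3.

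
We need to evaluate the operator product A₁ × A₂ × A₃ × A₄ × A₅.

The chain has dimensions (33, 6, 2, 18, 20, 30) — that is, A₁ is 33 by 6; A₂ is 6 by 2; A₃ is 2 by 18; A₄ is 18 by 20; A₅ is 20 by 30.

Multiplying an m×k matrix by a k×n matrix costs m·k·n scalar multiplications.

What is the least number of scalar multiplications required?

4296

Adjacent pairs: A₁A₂ = 33·6·2 = 396; A₂A₃ = 6·2·18 = 216; A₃A₄ = 2·18·20 = 720; A₄A₅ = 18·20·30 = 10800.
Length 3: A₁..A₃: k=1: 0+216+33·6·18=3780; k=2: 396+0+33·2·18=1584 → min 1584 | A₂..A₄: k=2: 0+720+6·2·20=960; k=3: 216+0+6·18·20=2376 → min 960 | A₃..A₅: k=3: 0+10800+2·18·30=11880; k=4: 720+0+2·20·30=1920 → min 1920.
Length 4: A₁..A₄: k=1: 0+960+33·6·20=4920; k=2: 396+720+33·2·20=2436; k=3: 1584+0+33·18·20=13464 → min 2436 | A₂..A₅: k=2: 0+1920+6·2·30=2280; k=3: 216+10800+6·18·30=14256; k=4: 960+0+6·20·30=4560 → min 2280.
Length 5: A₁..A₅: k=1: 0+2280+33·6·30=8220; k=2: 396+1920+33·2·30=4296; k=3: 1584+10800+33·18·30=30204; k=4: 2436+0+33·20·30=22236 → min 4296.
Optimal order: ((A₁ × A₂) × ((A₃ × A₄) × A₅)) with cost 4296.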